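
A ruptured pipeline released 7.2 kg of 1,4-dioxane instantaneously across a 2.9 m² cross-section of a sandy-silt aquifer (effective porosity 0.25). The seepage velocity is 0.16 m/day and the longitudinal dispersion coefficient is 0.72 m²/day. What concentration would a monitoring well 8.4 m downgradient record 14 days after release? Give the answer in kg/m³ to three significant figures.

For an instantaneous plane source, C(x,t) = M/(n_e·A·√(4πDt)) · exp(−(x−vt)²/(4Dt)), with n_e·A the pore (flow) area.
Plume center vt = 0.16 × 14 = 2.24 m, so the well at 8.4 m is 6.16 m downgradient of the peak.
√(4πDt) = 11.25 m, giving peak height M/(n_e·A·√(4πDt)) = 7.2/(0.25 × 2.9 × 11.25) = 0.8828 kg/m³.
(x−vt)²/(4Dt) = (6.16)²/(4 × 0.72 × 14) = 0.9411; exp(−0.9411) = 0.3902.
C = 0.8828 × 0.3902 = 0.344 kg/m³.

0.344 kg/m³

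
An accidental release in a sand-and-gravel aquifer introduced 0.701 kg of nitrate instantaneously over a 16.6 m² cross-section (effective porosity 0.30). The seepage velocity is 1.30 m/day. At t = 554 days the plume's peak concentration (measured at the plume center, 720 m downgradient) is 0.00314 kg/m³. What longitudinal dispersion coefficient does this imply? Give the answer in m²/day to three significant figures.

At the plume center C_max = M/(n_e·A·√(4πDt)), so D = M²/(4πt·(n_e·A·C_max)²).
n_e·A·C_max = 0.30 × 16.6 × 0.00314 = 0.01564 kg/m.
D = 0.701²/(4π × 554 × 0.01564²) = 0.289 m²/day.

0.289 m²/day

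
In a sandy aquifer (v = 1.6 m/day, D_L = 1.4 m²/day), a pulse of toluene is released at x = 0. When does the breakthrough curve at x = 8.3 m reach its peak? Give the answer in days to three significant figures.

4.67 days

For the 1D instantaneous-source solution, setting ∂C/∂t = 0 at fixed x gives v²t² + 2Dt − x² = 0, so t = (√(D² + v²x²) − D)/v².
√(D² + v²x²) = √(1.4² + 1.6² × 8.3²) = 13.35; v² = 2.56.
t = (13.35 − 1.4)/2.56 = 4.67 days (vs. the pure-advection estimate x/v = 5.19 d).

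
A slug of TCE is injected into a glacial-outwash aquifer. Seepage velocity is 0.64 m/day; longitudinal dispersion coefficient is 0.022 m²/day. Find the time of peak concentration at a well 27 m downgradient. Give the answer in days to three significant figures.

42.1 days

For the 1D instantaneous-source solution, setting ∂C/∂t = 0 at fixed x gives v²t² + 2Dt − x² = 0, so t = (√(D² + v²x²) − D)/v².
√(D² + v²x²) = √(0.022² + 0.64² × 27²) = 17.28; v² = 0.4096.
t = (17.28 − 0.022)/0.4096 = 42.1 days (vs. the pure-advection estimate x/v = 42.2 d).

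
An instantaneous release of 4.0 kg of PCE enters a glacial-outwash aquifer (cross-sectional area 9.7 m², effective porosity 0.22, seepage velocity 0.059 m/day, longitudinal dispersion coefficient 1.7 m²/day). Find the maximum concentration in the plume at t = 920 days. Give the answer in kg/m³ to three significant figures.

The peak of an instantaneous 1D plume sits at x = vt; there the Gaussian factor is 1 and C_max = M/(n_e·A·√(4πDt)), where n_e·A is the pore area the mass is dissolved in.
√(4πDt) = √(4π × 1.7 × 920) = 140.2 m, so C_max = 4.0/(0.22 × 9.7 × 140.2) = 0.0134 kg/m³.

0.0134 kg/m³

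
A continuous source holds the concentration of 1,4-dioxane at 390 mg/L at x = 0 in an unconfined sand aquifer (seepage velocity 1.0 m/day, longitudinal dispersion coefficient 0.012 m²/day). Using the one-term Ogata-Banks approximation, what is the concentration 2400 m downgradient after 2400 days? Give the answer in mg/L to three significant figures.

195 mg/L

For a continuous step input, C/C₀ ≈ ½·erfc((x−vt)/(2√(Dt))).
vt = 1.0 × 2400 = 2400 m and 2√(Dt) = 2√(0.012 × 2400) = 10.73 m.
Argument (x−vt)/(2√(Dt)) = (2400 − 2400)/10.73 = 0; ½·erfc(0) = 0.5000.
C = 390 × 0.5000 = 195 mg/L.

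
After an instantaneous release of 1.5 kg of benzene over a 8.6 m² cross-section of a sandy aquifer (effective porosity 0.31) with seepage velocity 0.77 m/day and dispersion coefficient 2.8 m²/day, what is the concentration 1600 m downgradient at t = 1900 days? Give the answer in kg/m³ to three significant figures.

0.000901 kg/m³

For an instantaneous plane source, C(x,t) = M/(n_e·A·√(4πDt)) · exp(−(x−vt)²/(4Dt)), with n_e·A the pore (flow) area.
Plume center vt = 0.77 × 1900 = 1463 m, so the well at 1600 m is 137 m downgradient of the peak.
√(4πDt) = 258.6 m, giving peak height M/(n_e·A·√(4πDt)) = 1.5/(0.31 × 8.6 × 258.6) = 0.002176 kg/m³.
(x−vt)²/(4Dt) = (137)²/(4 × 2.8 × 1900) = 0.8820; exp(−0.8820) = 0.4140.
C = 0.002176 × 0.4140 = 0.000901 kg/m³.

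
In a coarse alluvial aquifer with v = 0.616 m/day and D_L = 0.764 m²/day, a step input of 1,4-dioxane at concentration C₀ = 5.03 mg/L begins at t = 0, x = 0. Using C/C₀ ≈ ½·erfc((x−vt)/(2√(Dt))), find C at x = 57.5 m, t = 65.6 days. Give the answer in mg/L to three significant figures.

For a continuous step input, C/C₀ ≈ ½·erfc((x−vt)/(2√(Dt))).
vt = 0.616 × 65.6 = 40.4096 m and 2√(Dt) = 2√(0.764 × 65.6) = 14.16 m.
Argument (x−vt)/(2√(Dt)) = (57.5 − 40.4096)/14.16 = 1.207; ½·erfc(1.207) = 0.04392.
C = 5.03 × 0.04392 = 0.221 mg/L.

0.221 mg/L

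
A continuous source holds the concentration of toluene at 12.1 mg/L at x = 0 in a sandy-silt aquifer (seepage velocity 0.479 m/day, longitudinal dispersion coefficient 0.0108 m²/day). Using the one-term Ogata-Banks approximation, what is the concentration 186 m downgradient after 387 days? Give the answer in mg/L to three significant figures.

For a continuous step input, C/C₀ ≈ ½·erfc((x−vt)/(2√(Dt))).
vt = 0.479 × 387 = 185.373 m and 2√(Dt) = 2√(0.0108 × 387) = 4.089 m.
Argument (x−vt)/(2√(Dt)) = (186 − 185.373)/4.089 = 0.1533; ½·erfc(0.1533) = 0.4142.
C = 12.1 × 0.4142 = 5.01 mg/L.

5.01 mg/L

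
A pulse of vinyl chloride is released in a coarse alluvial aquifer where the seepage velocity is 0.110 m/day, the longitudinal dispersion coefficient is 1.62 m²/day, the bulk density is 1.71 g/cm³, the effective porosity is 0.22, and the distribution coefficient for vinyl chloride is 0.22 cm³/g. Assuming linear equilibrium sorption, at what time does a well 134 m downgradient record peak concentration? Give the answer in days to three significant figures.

2960 days

Retardation factor R = 1 + ρ_b·K_d/n = 1 + 1.71 × 0.22/0.22 = 2.710.
Sorption retards both mechanisms: v_R = v/R = 0.04059 m/day, D_R = D/R = 0.5978 m²/day.
Peak time from v_R²t² + 2D_R t − x² = 0: t = (√(D_R² + v_R²x²) − D_R)/v_R².
√(D_R² + v_R²x²) = √(0.5978² + 0.04059² × 134²) = 5.472; v_R² = 0.001648.
t = (5.472 − 0.5978)/0.001648 = 2960 days.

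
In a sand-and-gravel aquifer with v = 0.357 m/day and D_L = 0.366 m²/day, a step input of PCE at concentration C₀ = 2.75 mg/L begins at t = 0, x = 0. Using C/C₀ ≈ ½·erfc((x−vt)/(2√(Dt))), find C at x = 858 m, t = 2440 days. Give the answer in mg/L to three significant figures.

For a continuous step input, C/C₀ ≈ ½·erfc((x−vt)/(2√(Dt))).
vt = 0.357 × 2440 = 871.08 m and 2√(Dt) = 2√(0.366 × 2440) = 59.77 m.
Argument (x−vt)/(2√(Dt)) = (858 − 871.08)/59.77 = -0.2188; ½·erfc(-0.2188) = 0.6215.
C = 2.75 × 0.6215 = 1.71 mg/L.

1.71 mg/L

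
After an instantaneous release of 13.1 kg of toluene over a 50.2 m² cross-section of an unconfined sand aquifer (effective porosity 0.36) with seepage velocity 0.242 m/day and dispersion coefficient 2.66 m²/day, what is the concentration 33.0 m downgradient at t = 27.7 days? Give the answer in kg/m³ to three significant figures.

0.00228 kg/m³

For an instantaneous plane source, C(x,t) = M/(n_e·A·√(4πDt)) · exp(−(x−vt)²/(4Dt)), with n_e·A the pore (flow) area.
Plume center vt = 0.242 × 27.7 = 6.7034 m, so the well at 33.0 m is 26.2966 m downgradient of the peak.
√(4πDt) = 30.43 m, giving peak height M/(n_e·A·√(4πDt)) = 13.1/(0.36 × 50.2 × 30.43) = 0.02382 kg/m³.
(x−vt)²/(4Dt) = (26.2966)²/(4 × 2.66 × 27.7) = 2.346; exp(−2.346) = 0.09575.
C = 0.02382 × 0.09575 = 0.00228 kg/m³.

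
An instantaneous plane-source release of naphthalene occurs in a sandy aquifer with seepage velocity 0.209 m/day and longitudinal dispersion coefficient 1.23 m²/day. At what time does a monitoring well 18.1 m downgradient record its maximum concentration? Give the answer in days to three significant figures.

62.9 days

For the 1D instantaneous-source solution, setting ∂C/∂t = 0 at fixed x gives v²t² + 2Dt − x² = 0, so t = (√(D² + v²x²) − D)/v².
√(D² + v²x²) = √(1.23² + 0.209² × 18.1²) = 3.978; v² = 0.043681.
t = (3.978 − 1.23)/0.043681 = 62.9 days (vs. the pure-advection estimate x/v = 86.6 d).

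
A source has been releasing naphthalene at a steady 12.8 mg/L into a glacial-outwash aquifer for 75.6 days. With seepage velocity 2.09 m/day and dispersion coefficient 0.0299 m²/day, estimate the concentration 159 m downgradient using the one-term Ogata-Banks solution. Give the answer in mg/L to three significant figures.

For a continuous step input, C/C₀ ≈ ½·erfc((x−vt)/(2√(Dt))).
vt = 2.09 × 75.6 = 158.004 m and 2√(Dt) = 2√(0.0299 × 75.6) = 3.007 m.
Argument (x−vt)/(2√(Dt)) = (159 − 158.004)/3.007 = 0.3312; ½·erfc(0.3312) = 0.3198.
C = 12.8 × 0.3198 = 4.09 mg/L.

4.09 mg/L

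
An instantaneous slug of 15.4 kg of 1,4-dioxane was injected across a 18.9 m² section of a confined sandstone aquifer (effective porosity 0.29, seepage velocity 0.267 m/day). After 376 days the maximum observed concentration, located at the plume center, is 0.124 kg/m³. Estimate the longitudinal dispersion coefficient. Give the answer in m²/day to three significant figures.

0.109 m²/day

At the plume center C_max = M/(n_e·A·√(4πDt)), so D = M²/(4πt·(n_e·A·C_max)²).
n_e·A·C_max = 0.29 × 18.9 × 0.124 = 0.6796 kg/m.
D = 15.4²/(4π × 376 × 0.6796²) = 0.109 m²/day.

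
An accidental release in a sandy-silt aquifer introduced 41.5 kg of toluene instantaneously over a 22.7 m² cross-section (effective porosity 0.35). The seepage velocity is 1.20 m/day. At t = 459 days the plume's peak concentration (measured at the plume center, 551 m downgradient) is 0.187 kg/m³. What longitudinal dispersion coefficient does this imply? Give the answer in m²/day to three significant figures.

0.135 m²/day

At the plume center C_max = M/(n_e·A·√(4πDt)), so D = M²/(4πt·(n_e·A·C_max)²).
n_e·A·C_max = 0.35 × 22.7 × 0.187 = 1.486 kg/m.
D = 41.5²/(4π × 459 × 1.486²) = 0.135 m²/day.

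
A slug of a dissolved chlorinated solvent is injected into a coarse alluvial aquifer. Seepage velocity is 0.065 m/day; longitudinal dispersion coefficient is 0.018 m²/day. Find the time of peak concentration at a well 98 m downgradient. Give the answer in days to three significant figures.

1500 days

For the 1D instantaneous-source solution, setting ∂C/∂t = 0 at fixed x gives v²t² + 2Dt − x² = 0, so t = (√(D² + v²x²) − D)/v².
√(D² + v²x²) = √(0.018² + 0.065² × 98²) = 6.370; v² = 0.004225.
t = (6.370 − 0.018)/0.004225 = 1500 days (vs. the pure-advection estimate x/v = 1510 d).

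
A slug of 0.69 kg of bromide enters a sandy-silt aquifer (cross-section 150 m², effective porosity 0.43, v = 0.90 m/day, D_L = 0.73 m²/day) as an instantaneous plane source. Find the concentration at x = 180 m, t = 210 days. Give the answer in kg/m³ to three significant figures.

For an instantaneous plane source, C(x,t) = M/(n_e·A·√(4πDt)) · exp(−(x−vt)²/(4Dt)), with n_e·A the pore (flow) area.
Plume center vt = 0.90 × 210 = 189 m, so the well at 180 m is 9 m upgradient of the peak.
√(4πDt) = 43.89 m, giving peak height M/(n_e·A·√(4πDt)) = 0.69/(0.43 × 150 × 43.89) = 0.0002437 kg/m³.
(x−vt)²/(4Dt) = (-9)²/(4 × 0.73 × 210) = 0.1321; exp(−0.1321) = 0.8763.
C = 0.0002437 × 0.8763 = 0.000214 kg/m³.

0.000214 kg/m³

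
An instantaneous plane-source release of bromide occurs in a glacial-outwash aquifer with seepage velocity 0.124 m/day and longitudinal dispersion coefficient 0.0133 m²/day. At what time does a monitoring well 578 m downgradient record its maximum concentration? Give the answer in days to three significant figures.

For the 1D instantaneous-source solution, setting ∂C/∂t = 0 at fixed x gives v²t² + 2Dt − x² = 0, so t = (√(D² + v²x²) − D)/v².
√(D² + v²x²) = √(0.0133² + 0.124² × 578²) = 71.67; v² = 0.015376.
t = (71.67 − 0.0133)/0.015376 = 4660 days (vs. the pure-advection estimate x/v = 4660 d).

4660 days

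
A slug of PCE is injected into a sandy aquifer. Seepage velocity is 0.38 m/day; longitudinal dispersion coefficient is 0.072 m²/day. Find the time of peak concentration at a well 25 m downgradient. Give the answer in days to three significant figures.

For the 1D instantaneous-source solution, setting ∂C/∂t = 0 at fixed x gives v²t² + 2Dt − x² = 0, so t = (√(D² + v²x²) − D)/v².
√(D² + v²x²) = √(0.072² + 0.38² × 25²) = 9.500; v² = 0.1444.
t = (9.500 − 0.072)/0.1444 = 65.3 days (vs. the pure-advection estimate x/v = 65.8 d).

65.3 days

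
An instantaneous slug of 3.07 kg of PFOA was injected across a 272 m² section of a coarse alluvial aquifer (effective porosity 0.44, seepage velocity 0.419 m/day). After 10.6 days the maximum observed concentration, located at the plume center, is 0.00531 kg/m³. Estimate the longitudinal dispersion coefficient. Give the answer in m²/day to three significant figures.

0.175 m²/day

At the plume center C_max = M/(n_e·A·√(4πDt)), so D = M²/(4πt·(n_e·A·C_max)²).
n_e·A·C_max = 0.44 × 272 × 0.00531 = 0.6355 kg/m.
D = 3.07²/(4π × 10.6 × 0.6355²) = 0.175 m²/day.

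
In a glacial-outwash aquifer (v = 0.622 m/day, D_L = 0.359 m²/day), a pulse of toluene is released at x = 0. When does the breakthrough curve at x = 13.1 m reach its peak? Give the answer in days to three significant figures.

20.2 days

For the 1D instantaneous-source solution, setting ∂C/∂t = 0 at fixed x gives v²t² + 2Dt − x² = 0, so t = (√(D² + v²x²) − D)/v².
√(D² + v²x²) = √(0.359² + 0.622² × 13.1²) = 8.156; v² = 0.386884.
t = (8.156 − 0.359)/0.386884 = 20.2 days (vs. the pure-advection estimate x/v = 21.1 d).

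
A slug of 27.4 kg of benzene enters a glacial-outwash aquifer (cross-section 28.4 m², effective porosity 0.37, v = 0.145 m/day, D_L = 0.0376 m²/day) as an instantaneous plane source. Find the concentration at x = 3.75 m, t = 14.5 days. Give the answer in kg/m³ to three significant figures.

For an instantaneous plane source, C(x,t) = M/(n_e·A·√(4πDt)) · exp(−(x−vt)²/(4Dt)), with n_e·A the pore (flow) area.
Plume center vt = 0.145 × 14.5 = 2.1025 m, so the well at 3.75 m is 1.6475 m downgradient of the peak.
√(4πDt) = 2.617 m, giving peak height M/(n_e·A·√(4πDt)) = 27.4/(0.37 × 28.4 × 2.617) = 0.9964 kg/m³.
(x−vt)²/(4Dt) = (1.6475)²/(4 × 0.0376 × 14.5) = 1.245; exp(−1.245) = 0.2879.
C = 0.9964 × 0.2879 = 0.287 kg/m³.

0.287 kg/m³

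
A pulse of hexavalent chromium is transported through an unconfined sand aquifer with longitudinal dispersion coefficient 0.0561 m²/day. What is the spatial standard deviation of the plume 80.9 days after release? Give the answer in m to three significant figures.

Dispersive spreading gives a Gaussian with σ² = 2Dt; advection only shifts the center.
σ = √(2 × 0.0561 × 80.9) = 3.01 m.

3.01 m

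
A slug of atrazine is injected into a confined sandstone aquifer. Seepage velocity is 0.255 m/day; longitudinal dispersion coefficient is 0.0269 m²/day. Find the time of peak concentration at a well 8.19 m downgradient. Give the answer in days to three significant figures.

31.7 days

For the 1D instantaneous-source solution, setting ∂C/∂t = 0 at fixed x gives v²t² + 2Dt − x² = 0, so t = (√(D² + v²x²) − D)/v².
√(D² + v²x²) = √(0.0269² + 0.255² × 8.19²) = 2.089; v² = 0.065025.
t = (2.089 − 0.0269)/0.065025 = 31.7 days (vs. the pure-advection estimate x/v = 32.1 d).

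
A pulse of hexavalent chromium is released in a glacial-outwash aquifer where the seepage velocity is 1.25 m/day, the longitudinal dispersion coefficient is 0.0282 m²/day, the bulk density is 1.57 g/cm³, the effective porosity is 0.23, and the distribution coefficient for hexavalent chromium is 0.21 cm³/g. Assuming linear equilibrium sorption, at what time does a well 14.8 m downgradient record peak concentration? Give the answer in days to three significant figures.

28.8 days

Retardation factor R = 1 + ρ_b·K_d/n = 1 + 1.57 × 0.21/0.23 = 2.433.
Sorption retards both mechanisms: v_R = v/R = 0.5138 m/day, D_R = D/R = 0.01159 m²/day.
Peak time from v_R²t² + 2D_R t − x² = 0: t = (√(D_R² + v_R²x²) − D_R)/v_R².
√(D_R² + v_R²x²) = √(0.01159² + 0.5138² × 14.8²) = 7.604; v_R² = 0.2640.
t = (7.604 − 0.01159)/0.2640 = 28.8 days.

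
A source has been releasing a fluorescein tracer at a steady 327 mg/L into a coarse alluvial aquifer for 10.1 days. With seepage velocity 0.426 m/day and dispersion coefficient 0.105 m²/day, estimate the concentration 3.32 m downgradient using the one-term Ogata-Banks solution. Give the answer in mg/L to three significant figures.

245 mg/L

For a continuous step input, C/C₀ ≈ ½·erfc((x−vt)/(2√(Dt))).
vt = 0.426 × 10.1 = 4.3026 m and 2√(Dt) = 2√(0.105 × 10.1) = 2.060 m.
Argument (x−vt)/(2√(Dt)) = (3.32 − 4.3026)/2.060 = -0.4770; ½·erfc(-0.4770) = 0.7500.
C = 327 × 0.7500 = 245 mg/L.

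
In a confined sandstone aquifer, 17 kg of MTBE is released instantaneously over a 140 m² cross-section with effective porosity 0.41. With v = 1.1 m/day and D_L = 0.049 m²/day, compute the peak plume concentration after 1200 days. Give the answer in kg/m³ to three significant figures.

The peak of an instantaneous 1D plume sits at x = vt; there the Gaussian factor is 1 and C_max = M/(n_e·A·√(4πDt)), where n_e·A is the pore area the mass is dissolved in.
√(4πDt) = √(4π × 0.049 × 1200) = 27.18 m, so C_max = 17/(0.41 × 140 × 27.18) = 0.0109 kg/m³.

0.0109 kg/m³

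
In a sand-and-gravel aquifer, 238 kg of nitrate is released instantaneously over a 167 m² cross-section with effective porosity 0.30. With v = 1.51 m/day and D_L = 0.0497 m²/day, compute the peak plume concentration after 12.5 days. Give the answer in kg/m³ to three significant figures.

The peak of an instantaneous 1D plume sits at x = vt; there the Gaussian factor is 1 and C_max = M/(n_e·A·√(4πDt)), where n_e·A is the pore area the mass is dissolved in.
√(4πDt) = √(4π × 0.0497 × 12.5) = 2.794 m, so C_max = 238/(0.30 × 167 × 2.794) = 1.70 kg/m³.

1.70 kg/m³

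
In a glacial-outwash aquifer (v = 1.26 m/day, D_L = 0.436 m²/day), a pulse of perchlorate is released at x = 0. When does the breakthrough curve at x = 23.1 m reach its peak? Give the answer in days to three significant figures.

For the 1D instantaneous-source solution, setting ∂C/∂t = 0 at fixed x gives v²t² + 2Dt − x² = 0, so t = (√(D² + v²x²) − D)/v².
√(D² + v²x²) = √(0.436² + 1.26² × 23.1²) = 29.11; v² = 1.5876.
t = (29.11 − 0.436)/1.5876 = 18.1 days (vs. the pure-advection estimate x/v = 18.3 d).

18.1 days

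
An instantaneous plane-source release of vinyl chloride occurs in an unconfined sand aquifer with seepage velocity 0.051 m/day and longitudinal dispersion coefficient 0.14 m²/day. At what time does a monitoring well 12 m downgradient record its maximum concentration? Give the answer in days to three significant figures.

188 days

For the 1D instantaneous-source solution, setting ∂C/∂t = 0 at fixed x gives v²t² + 2Dt − x² = 0, so t = (√(D² + v²x²) − D)/v².
√(D² + v²x²) = √(0.14² + 0.051² × 12²) = 0.6278; v² = 0.002601.
t = (0.6278 − 0.14)/0.002601 = 188 days (vs. the pure-advection estimate x/v = 235 d).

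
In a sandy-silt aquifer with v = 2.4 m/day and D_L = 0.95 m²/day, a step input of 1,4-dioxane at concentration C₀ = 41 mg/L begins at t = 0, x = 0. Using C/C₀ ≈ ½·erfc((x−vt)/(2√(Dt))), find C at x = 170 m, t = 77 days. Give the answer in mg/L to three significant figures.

36.5 mg/L

For a continuous step input, C/C₀ ≈ ½·erfc((x−vt)/(2√(Dt))).
vt = 2.4 × 77 = 184.8 m and 2√(Dt) = 2√(0.95 × 77) = 17.11 m.
Argument (x−vt)/(2√(Dt)) = (170 − 184.8)/17.11 = -0.8650; ½·erfc(-0.8650) = 0.8894.
C = 41 × 0.8894 = 36.5 mg/L.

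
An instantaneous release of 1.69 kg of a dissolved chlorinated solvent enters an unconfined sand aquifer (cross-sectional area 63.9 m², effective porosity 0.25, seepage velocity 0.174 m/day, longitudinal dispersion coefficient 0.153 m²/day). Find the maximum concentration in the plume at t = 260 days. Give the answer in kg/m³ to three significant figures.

The peak of an instantaneous 1D plume sits at x = vt; there the Gaussian factor is 1 and C_max = M/(n_e·A·√(4πDt)), where n_e·A is the pore area the mass is dissolved in.
√(4πDt) = √(4π × 0.153 × 260) = 22.36 m, so C_max = 1.69/(0.25 × 63.9 × 22.36) = 0.00473 kg/m³.

0.00473 kg/m³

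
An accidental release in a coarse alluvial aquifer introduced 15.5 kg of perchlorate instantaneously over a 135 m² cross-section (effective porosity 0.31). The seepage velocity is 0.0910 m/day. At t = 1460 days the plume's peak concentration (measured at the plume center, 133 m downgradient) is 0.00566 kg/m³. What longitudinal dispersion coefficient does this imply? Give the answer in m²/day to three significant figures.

0.233 m²/day

At the plume center C_max = M/(n_e·A·√(4πDt)), so D = M²/(4πt·(n_e·A·C_max)²).
n_e·A·C_max = 0.31 × 135 × 0.00566 = 0.2369 kg/m.
D = 15.5²/(4π × 1460 × 0.2369²) = 0.233 m²/day.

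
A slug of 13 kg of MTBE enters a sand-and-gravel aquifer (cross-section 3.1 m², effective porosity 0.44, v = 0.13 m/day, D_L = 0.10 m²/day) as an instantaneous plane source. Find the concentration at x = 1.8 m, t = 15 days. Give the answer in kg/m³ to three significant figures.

2.19 kg/m³

For an instantaneous plane source, C(x,t) = M/(n_e·A·√(4πDt)) · exp(−(x−vt)²/(4Dt)), with n_e·A the pore (flow) area.
Plume center vt = 0.13 × 15 = 1.95 m, so the well at 1.8 m is 0.15 m upgradient of the peak.
√(4πDt) = 4.342 m, giving peak height M/(n_e·A·√(4πDt)) = 13/(0.44 × 3.1 × 4.342) = 2.195 kg/m³.
(x−vt)²/(4Dt) = (-0.15)²/(4 × 0.10 × 15) = 0.003750; exp(−0.003750) = 0.9963.
C = 2.195 × 0.9963 = 2.19 kg/m³.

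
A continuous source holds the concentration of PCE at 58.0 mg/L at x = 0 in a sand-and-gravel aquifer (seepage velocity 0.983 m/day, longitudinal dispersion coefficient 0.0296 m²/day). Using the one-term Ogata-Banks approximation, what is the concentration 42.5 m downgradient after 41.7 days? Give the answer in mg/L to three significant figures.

For a continuous step input, C/C₀ ≈ ½·erfc((x−vt)/(2√(Dt))).
vt = 0.983 × 41.7 = 40.9911 m and 2√(Dt) = 2√(0.0296 × 41.7) = 2.222 m.
Argument (x−vt)/(2√(Dt)) = (42.5 − 40.9911)/2.222 = 0.6791; ½·erfc(0.6791) = 0.1684.
C = 58.0 × 0.1684 = 9.77 mg/L.

9.77 mg/L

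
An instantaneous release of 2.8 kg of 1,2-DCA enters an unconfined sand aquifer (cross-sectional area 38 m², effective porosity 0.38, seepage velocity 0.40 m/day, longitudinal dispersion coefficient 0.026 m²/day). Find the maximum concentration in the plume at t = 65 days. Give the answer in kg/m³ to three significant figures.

0.0421 kg/m³

The peak of an instantaneous 1D plume sits at x = vt; there the Gaussian factor is 1 and C_max = M/(n_e·A·√(4πDt)), where n_e·A is the pore area the mass is dissolved in.
√(4πDt) = √(4π × 0.026 × 65) = 4.608 m, so C_max = 2.8/(0.38 × 38 × 4.608) = 0.0421 kg/m³.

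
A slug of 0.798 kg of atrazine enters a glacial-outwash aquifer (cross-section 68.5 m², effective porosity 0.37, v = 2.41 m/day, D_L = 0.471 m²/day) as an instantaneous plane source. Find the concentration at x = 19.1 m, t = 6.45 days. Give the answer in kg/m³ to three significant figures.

0.00180 kg/m³

For an instantaneous plane source, C(x,t) = M/(n_e·A·√(4πDt)) · exp(−(x−vt)²/(4Dt)), with n_e·A the pore (flow) area.
Plume center vt = 2.41 × 6.45 = 15.5445 m, so the well at 19.1 m is 3.5555 m downgradient of the peak.
√(4πDt) = 6.179 m, giving peak height M/(n_e·A·√(4πDt)) = 0.798/(0.37 × 68.5 × 6.179) = 0.005096 kg/m³.
(x−vt)²/(4Dt) = (3.5555)²/(4 × 0.471 × 6.45) = 1.040; exp(−1.040) = 0.3535.
C = 0.005096 × 0.3535 = 0.00180 kg/m³.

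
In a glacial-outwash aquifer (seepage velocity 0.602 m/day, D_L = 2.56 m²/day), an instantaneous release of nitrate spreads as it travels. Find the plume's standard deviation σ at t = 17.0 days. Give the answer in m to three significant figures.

Dispersive spreading gives a Gaussian with σ² = 2Dt; advection only shifts the center.
σ = √(2 × 2.56 × 17.0) = 9.33 m.

9.33 m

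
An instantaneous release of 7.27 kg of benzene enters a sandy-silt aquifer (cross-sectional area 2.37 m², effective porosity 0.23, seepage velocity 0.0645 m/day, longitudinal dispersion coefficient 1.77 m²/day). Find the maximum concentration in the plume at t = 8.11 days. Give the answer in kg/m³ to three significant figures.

0.993 kg/m³

The peak of an instantaneous 1D plume sits at x = vt; there the Gaussian factor is 1 and C_max = M/(n_e·A·√(4πDt)), where n_e·A is the pore area the mass is dissolved in.
√(4πDt) = √(4π × 1.77 × 8.11) = 13.43 m, so C_max = 7.27/(0.23 × 2.37 × 13.43) = 0.993 kg/m³.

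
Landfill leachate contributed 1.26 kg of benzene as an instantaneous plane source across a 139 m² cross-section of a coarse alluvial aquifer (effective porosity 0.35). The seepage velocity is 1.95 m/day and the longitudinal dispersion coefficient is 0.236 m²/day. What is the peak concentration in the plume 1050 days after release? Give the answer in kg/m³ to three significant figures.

0.000464 kg/m³

The peak of an instantaneous 1D plume sits at x = vt; there the Gaussian factor is 1 and C_max = M/(n_e·A·√(4πDt)), where n_e·A is the pore area the mass is dissolved in.
√(4πDt) = √(4π × 0.236 × 1050) = 55.80 m, so C_max = 1.26/(0.35 × 139 × 55.80) = 0.000464 kg/m³.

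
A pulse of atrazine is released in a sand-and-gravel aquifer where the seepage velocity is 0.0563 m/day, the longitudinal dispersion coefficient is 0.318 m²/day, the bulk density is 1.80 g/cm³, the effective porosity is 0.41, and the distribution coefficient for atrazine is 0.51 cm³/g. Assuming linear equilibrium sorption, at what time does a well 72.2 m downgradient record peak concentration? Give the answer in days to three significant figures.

Retardation factor R = 1 + ρ_b·K_d/n = 1 + 1.80 × 0.51/0.41 = 3.239.
Sorption retards both mechanisms: v_R = v/R = 0.01738 m/day, D_R = D/R = 0.09818 m²/day.
Peak time from v_R²t² + 2D_R t − x² = 0: t = (√(D_R² + v_R²x²) − D_R)/v_R².
√(D_R² + v_R²x²) = √(0.09818² + 0.01738² × 72.2²) = 1.259; v_R² = 0.0003021.
t = (1.259 − 0.09818)/0.0003021 = 3840 days.

3840 days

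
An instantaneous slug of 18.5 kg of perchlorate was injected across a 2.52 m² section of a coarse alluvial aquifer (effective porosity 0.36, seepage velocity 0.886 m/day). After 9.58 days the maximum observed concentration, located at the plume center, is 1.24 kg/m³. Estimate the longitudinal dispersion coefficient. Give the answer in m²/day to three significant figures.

2.25 m²/day

At the plume center C_max = M/(n_e·A·√(4πDt)), so D = M²/(4πt·(n_e·A·C_max)²).
n_e·A·C_max = 0.36 × 2.52 × 1.24 = 1.125 kg/m.
D = 18.5²/(4π × 9.58 × 1.125²) = 2.25 m²/day.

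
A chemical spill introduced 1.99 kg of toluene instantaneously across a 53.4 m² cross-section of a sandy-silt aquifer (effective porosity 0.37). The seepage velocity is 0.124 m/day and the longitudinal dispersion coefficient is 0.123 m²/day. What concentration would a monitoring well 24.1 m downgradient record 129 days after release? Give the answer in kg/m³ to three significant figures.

0.00253 kg/m³

For an instantaneous plane source, C(x,t) = M/(n_e·A·√(4πDt)) · exp(−(x−vt)²/(4Dt)), with n_e·A the pore (flow) area.
Plume center vt = 0.124 × 129 = 15.996 m, so the well at 24.1 m is 8.104 m downgradient of the peak.
√(4πDt) = 14.12 m, giving peak height M/(n_e·A·√(4πDt)) = 1.99/(0.37 × 53.4 × 14.12) = 0.007133 kg/m³.
(x−vt)²/(4Dt) = (8.104)²/(4 × 0.123 × 129) = 1.035; exp(−1.035) = 0.3552.
C = 0.007133 × 0.3552 = 0.00253 kg/m³.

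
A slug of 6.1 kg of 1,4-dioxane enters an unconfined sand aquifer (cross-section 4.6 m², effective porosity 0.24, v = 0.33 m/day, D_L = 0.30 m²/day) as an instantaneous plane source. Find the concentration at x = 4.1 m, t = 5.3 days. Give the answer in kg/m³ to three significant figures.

For an instantaneous plane source, C(x,t) = M/(n_e·A·√(4πDt)) · exp(−(x−vt)²/(4Dt)), with n_e·A the pore (flow) area.
Plume center vt = 0.33 × 5.3 = 1.749 m, so the well at 4.1 m is 2.351 m downgradient of the peak.
√(4πDt) = 4.470 m, giving peak height M/(n_e·A·√(4πDt)) = 6.1/(0.24 × 4.6 × 4.470) = 1.236 kg/m³.
(x−vt)²/(4Dt) = (2.351)²/(4 × 0.30 × 5.3) = 0.8691; exp(−0.8691) = 0.4193.
C = 1.236 × 0.4193 = 0.518 kg/m³.

0.518 kg/m³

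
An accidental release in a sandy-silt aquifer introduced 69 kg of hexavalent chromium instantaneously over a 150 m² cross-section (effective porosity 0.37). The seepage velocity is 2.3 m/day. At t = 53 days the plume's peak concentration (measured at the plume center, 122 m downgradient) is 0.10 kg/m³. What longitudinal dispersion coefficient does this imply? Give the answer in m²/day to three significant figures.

At the plume center C_max = M/(n_e·A·√(4πDt)), so D = M²/(4πt·(n_e·A·C_max)²).
n_e·A·C_max = 0.37 × 150 × 0.10 = 5.550 kg/m.
D = 69²/(4π × 53 × 5.550²) = 0.232 m²/day.

0.232 m²/day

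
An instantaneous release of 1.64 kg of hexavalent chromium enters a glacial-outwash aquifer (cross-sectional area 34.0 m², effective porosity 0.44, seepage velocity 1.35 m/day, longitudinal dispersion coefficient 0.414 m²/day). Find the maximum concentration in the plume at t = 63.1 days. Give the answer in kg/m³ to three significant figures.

0.00605 kg/m³

The peak of an instantaneous 1D plume sits at x = vt; there the Gaussian factor is 1 and C_max = M/(n_e·A·√(4πDt)), where n_e·A is the pore area the mass is dissolved in.
√(4πDt) = √(4π × 0.414 × 63.1) = 18.12 m, so C_max = 1.64/(0.44 × 34.0 × 18.12) = 0.00605 kg/m³.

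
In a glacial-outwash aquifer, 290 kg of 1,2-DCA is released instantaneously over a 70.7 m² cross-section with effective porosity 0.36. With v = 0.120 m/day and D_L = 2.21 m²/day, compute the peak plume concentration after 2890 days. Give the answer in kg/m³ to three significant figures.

The peak of an instantaneous 1D plume sits at x = vt; there the Gaussian factor is 1 and C_max = M/(n_e·A·√(4πDt)), where n_e·A is the pore area the mass is dissolved in.
√(4πDt) = √(4π × 2.21 × 2890) = 283.3 m, so C_max = 290/(0.36 × 70.7 × 283.3) = 0.0402 kg/m³.

0.0402 kg/m³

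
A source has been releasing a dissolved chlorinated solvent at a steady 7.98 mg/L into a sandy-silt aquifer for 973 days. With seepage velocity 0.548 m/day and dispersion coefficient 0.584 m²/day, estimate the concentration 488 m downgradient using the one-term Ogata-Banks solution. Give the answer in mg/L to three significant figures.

For a continuous step input, C/C₀ ≈ ½·erfc((x−vt)/(2√(Dt))).
vt = 0.548 × 973 = 533.204 m and 2√(Dt) = 2√(0.584 × 973) = 47.68 m.
Argument (x−vt)/(2√(Dt)) = (488 − 533.204)/47.68 = -0.9481; ½·erfc(-0.9481) = 0.9100.
C = 7.98 × 0.9100 = 7.26 mg/L.

7.26 mg/L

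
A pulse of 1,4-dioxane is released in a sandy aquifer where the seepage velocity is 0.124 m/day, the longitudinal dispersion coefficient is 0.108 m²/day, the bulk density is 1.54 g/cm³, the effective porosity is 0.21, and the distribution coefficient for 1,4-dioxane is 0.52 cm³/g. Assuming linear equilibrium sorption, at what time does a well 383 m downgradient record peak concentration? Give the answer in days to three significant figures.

Retardation factor R = 1 + ρ_b·K_d/n = 1 + 1.54 × 0.52/0.21 = 4.813.
Sorption retards both mechanisms: v_R = v/R = 0.02576 m/day, D_R = D/R = 0.02244 m²/day.
Peak time from v_R²t² + 2D_R t − x² = 0: t = (√(D_R² + v_R²x²) − D_R)/v_R².
√(D_R² + v_R²x²) = √(0.02244² + 0.02576² × 383²) = 9.866; v_R² = 0.0006636.
t = (9.866 − 0.02244)/0.0006636 = 14800 days.

14800 days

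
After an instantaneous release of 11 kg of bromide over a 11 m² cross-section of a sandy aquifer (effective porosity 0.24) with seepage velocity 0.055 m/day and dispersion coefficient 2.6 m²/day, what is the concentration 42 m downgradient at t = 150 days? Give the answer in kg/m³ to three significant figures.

For an instantaneous plane source, C(x,t) = M/(n_e·A·√(4πDt)) · exp(−(x−vt)²/(4Dt)), with n_e·A the pore (flow) area.
Plume center vt = 0.055 × 150 = 8.25 m, so the well at 42 m is 33.75 m downgradient of the peak.
√(4πDt) = 70.01 m, giving peak height M/(n_e·A·√(4πDt)) = 11/(0.24 × 11 × 70.01) = 0.05952 kg/m³.
(x−vt)²/(4Dt) = (33.75)²/(4 × 2.6 × 150) = 0.7302; exp(−0.7302) = 0.4818.
C = 0.05952 × 0.4818 = 0.0287 kg/m³.

0.0287 kg/m³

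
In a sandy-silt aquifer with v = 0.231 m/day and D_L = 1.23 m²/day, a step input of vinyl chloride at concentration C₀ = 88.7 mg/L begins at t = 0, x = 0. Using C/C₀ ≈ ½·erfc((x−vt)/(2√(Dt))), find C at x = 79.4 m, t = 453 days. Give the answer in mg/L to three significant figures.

For a continuous step input, C/C₀ ≈ ½·erfc((x−vt)/(2√(Dt))).
vt = 0.231 × 453 = 104.643 m and 2√(Dt) = 2√(1.23 × 453) = 47.21 m.
Argument (x−vt)/(2√(Dt)) = (79.4 − 104.643)/47.21 = -0.5347; ½·erfc(-0.5347) = 0.7752.
C = 88.7 × 0.7752 = 68.8 mg/L.

68.8 mg/L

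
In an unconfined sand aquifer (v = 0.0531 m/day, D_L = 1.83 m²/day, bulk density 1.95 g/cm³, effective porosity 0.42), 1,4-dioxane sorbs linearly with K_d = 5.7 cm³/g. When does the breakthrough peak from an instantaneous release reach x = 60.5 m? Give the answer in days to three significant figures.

Retardation factor R = 1 + ρ_b·K_d/n = 1 + 1.95 × 5.7/0.42 = 27.46.
Sorption retards both mechanisms: v_R = v/R = 0.001934 m/day, D_R = D/R = 0.06664 m²/day.
Peak time from v_R²t² + 2D_R t − x² = 0: t = (√(D_R² + v_R²x²) − D_R)/v_R².
√(D_R² + v_R²x²) = √(0.06664² + 0.001934² × 60.5²) = 0.1347; v_R² = 3.740e-06.
t = (0.1347 − 0.06664)/3.740e-06 = 18200 days.

18200 days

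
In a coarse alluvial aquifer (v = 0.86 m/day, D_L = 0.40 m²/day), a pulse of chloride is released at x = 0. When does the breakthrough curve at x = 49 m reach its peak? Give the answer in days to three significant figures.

For the 1D instantaneous-source solution, setting ∂C/∂t = 0 at fixed x gives v²t² + 2Dt − x² = 0, so t = (√(D² + v²x²) − D)/v².
√(D² + v²x²) = √(0.40² + 0.86² × 49²) = 42.14; v² = 0.7396.
t = (42.14 − 0.40)/0.7396 = 56.4 days (vs. the pure-advection estimate x/v = 57.0 d).

56.4 days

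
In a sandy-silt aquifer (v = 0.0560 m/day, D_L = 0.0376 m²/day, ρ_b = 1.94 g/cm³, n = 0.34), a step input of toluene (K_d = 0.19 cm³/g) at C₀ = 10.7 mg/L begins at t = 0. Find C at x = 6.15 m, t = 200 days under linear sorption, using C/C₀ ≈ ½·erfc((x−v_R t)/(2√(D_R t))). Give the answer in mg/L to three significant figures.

Retardation factor R = 1 + ρ_b·K_d/n = 1 + 1.94 × 0.19/0.34 = 2.084.
Sorption retards both mechanisms: v_R = v/R = 0.02687 m/day, D_R = D/R = 0.01804 m²/day.
v_R·t = 0.02687 × 200 = 5.374 m; 2√(D_R t) = 3.799 m; argument = (6.15 − 5.374)/3.799 = 0.2043.
C = C₀ × ½·erfc(0.2043) = 10.7 × 0.3863 = 4.13 mg/L.

4.13 mg/L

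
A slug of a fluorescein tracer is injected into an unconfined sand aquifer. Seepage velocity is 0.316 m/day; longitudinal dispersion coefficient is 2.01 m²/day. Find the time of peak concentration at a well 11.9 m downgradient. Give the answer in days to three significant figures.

For the 1D instantaneous-source solution, setting ∂C/∂t = 0 at fixed x gives v²t² + 2Dt − x² = 0, so t = (√(D² + v²x²) − D)/v².
√(D² + v²x²) = √(2.01² + 0.316² × 11.9²) = 4.264; v² = 0.099856.
t = (4.264 − 2.01)/0.099856 = 22.6 days (vs. the pure-advection estimate x/v = 37.7 d).

22.6 days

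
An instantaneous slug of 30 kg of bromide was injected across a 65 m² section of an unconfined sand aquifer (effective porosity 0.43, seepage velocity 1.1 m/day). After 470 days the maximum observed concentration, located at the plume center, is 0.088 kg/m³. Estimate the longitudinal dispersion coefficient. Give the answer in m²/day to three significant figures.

At the plume center C_max = M/(n_e·A·√(4πDt)), so D = M²/(4πt·(n_e·A·C_max)²).
n_e·A·C_max = 0.43 × 65 × 0.088 = 2.460 kg/m.
D = 30²/(4π × 470 × 2.460²) = 0.0252 m²/day.

0.0252 m²/day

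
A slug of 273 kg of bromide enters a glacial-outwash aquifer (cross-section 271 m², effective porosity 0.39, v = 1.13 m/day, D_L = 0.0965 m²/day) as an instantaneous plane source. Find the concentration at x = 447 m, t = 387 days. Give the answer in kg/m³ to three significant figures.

0.0636 kg/m³

For an instantaneous plane source, C(x,t) = M/(n_e·A·√(4πDt)) · exp(−(x−vt)²/(4Dt)), with n_e·A the pore (flow) area.
Plume center vt = 1.13 × 387 = 437.31 m, so the well at 447 m is 9.69 m downgradient of the peak.
√(4πDt) = 21.66 m, giving peak height M/(n_e·A·√(4πDt)) = 273/(0.39 × 271 × 21.66) = 0.1193 kg/m³.
(x−vt)²/(4Dt) = (9.69)²/(4 × 0.0965 × 387) = 0.6286; exp(−0.6286) = 0.5333.
C = 0.1193 × 0.5333 = 0.0636 kg/m³.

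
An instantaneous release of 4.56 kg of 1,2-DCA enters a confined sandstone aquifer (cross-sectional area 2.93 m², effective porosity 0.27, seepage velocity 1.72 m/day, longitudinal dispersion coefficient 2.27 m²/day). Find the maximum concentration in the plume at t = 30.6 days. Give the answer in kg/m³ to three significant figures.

0.195 kg/m³

The peak of an instantaneous 1D plume sits at x = vt; there the Gaussian factor is 1 and C_max = M/(n_e·A·√(4πDt)), where n_e·A is the pore area the mass is dissolved in.
√(4πDt) = √(4π × 2.27 × 30.6) = 29.54 m, so C_max = 4.56/(0.27 × 2.93 × 29.54) = 0.195 kg/m³.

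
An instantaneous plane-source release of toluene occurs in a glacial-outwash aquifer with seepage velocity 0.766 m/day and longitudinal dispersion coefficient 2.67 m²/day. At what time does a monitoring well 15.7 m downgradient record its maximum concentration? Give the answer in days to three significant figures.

For the 1D instantaneous-source solution, setting ∂C/∂t = 0 at fixed x gives v²t² + 2Dt − x² = 0, so t = (√(D² + v²x²) − D)/v².
√(D² + v²x²) = √(2.67² + 0.766² × 15.7²) = 12.32; v² = 0.586756.
t = (12.32 − 2.67)/0.586756 = 16.4 days (vs. the pure-advection estimate x/v = 20.5 d).

16.4 days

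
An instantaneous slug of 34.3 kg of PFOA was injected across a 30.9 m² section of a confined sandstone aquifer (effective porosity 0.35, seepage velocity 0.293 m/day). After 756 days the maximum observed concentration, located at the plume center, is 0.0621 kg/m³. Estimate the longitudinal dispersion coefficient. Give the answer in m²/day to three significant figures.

At the plume center C_max = M/(n_e·A·√(4πDt)), so D = M²/(4πt·(n_e·A·C_max)²).
n_e·A·C_max = 0.35 × 30.9 × 0.0621 = 0.6716 kg/m.
D = 34.3²/(4π × 756 × 0.6716²) = 0.275 m²/day.

0.275 m²/day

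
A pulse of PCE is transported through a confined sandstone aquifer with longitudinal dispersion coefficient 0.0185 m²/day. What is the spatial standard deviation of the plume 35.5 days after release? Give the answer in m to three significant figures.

1.15 m

Dispersive spreading gives a Gaussian with σ² = 2Dt; advection only shifts the center.
σ = √(2 × 0.0185 × 35.5) = 1.15 m.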